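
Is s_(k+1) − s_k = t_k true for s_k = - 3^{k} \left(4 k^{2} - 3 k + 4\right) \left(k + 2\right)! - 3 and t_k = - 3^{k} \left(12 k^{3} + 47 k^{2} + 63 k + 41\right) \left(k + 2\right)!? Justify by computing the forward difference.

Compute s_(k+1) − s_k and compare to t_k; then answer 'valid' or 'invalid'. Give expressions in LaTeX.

s_(k+1) = -3**(k + 1)*(-3*k + 4*(k + 1)**2 + 1)*factorial(k + 3) - 3
s_(k+1) − s_k = -3**k*(12*k**3 + 47*k**2 + 63*k + 41)*factorial(k + 2)
(s_(k+1) − s_k) − t_k = 0

Valid: the claim telescopes to t_k.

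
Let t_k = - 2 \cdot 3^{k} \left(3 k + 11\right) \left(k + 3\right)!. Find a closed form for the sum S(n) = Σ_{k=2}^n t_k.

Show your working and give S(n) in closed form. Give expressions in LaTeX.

S(n) = - 6 \cdot 3^{n} \left(n + 4\right)! + 2160

t_(k+1)/t_k = 3*(k + 4)*(3*k + 14)/(3*k + 11).
Take A(k)=3*k + 12, B(k)=1, C(k)=k + 11/3.
Need (3*k + 12)·f(k+1) − (1)·f(k) = k + 11/3.
Degrees (1,0,1) ⇒ d ≤ 0.
Match coefficients ⇒ f(k) = 1/3.
So s_k = (B(k−1)f/C)·t_k = (1/(3*k + 11))·t_k = -2*3**k*factorial(k + 3).
s_(k+1) − s_k = -2*3**k*(3*k + 11)*factorial(k + 3) = t_k.
Σ_(k=2)^n t_k = s_(n+1) − s_(2) = (-6*3**n*factorial(n + 4)) − (-2160), i.e. -6*3**n*factorial(n + 4) + 2160.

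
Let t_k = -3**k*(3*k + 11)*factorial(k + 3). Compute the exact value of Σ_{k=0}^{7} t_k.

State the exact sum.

Σ = -261894124794

r(k) = 3*(k + 4)*(3*k + 14)/(3*k + 11) after simplifying.
A = 3*k + 12, B = 1, C = k + 11/3.
Solve (3*k + 12)·f(k+1) − (1)·f(k) = k + 11/3.
Degrees (1,0,1) ⇒ d ≤ 0.
Coefficient equations give f(k) = 1/3.
R(k) = B(k−1)·f(k)/C(k) = 1/(3*k + 11); s_k = R·t_k = -3**k*factorial(k + 3).
Check: Δs_k = -3**k*(3*k + 11)*factorial(k + 3). ✓
Telescoping: Σ = s_(8) − s_(0) = -261894124800 − (-6) = -261894124794.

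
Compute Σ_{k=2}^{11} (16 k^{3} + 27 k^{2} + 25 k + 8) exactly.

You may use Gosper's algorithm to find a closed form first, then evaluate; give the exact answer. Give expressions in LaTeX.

Σ = 85020

r(k) = (16*k**3 + 75*k**2 + 127*k + 76)/(16*k**3 + 27*k**2 + 25*k + 8) after simplifying.
Factor: A=1; B=1; C=k**3 + 27*k**2/16 + 25*k/16 + 1/2.
Solve (1)·f(k+1) − (1)·f(k) = k**3 + 27*k**2/16 + 25*k/16 + 1/2.
deg f ≤ 4 (via 0,0,3).
Coefficient equations give f(k) = k**2*(4*k**2 + k + 3)/16.
So s_k = (B(k−1)f/C)·t_k = (k**2*(4*k**2 + k + 3)/(16*k**3 + 27*k**2 + 25*k + 8))·t_k = k**2*(4*k**2 + k + 3).
Δs = 16*k**3 + 27*k**2 + 25*k + 8, as required.
Σ_(k=2)^(11) t_k = s_(12) − s_(2) = 85104 − (84) = 85020.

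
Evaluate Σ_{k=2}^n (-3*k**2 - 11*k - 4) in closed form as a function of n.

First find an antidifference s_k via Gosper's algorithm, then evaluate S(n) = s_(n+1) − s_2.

Step 1: r(k) = (3*k**2 + 17*k + 18)/(3*k**2 + 11*k + 4).
Take A(k)=1, B(k)=1, C(k)=k**2 + 11*k/3 + 4/3.
Key eq: (1)·f(k+1) = (1)·f(k) + (k**2 + 11*k/3 + 4/3).
Bound: deg f ≤ 3.
Solve for f: f(k) = k*(k**2 + 4*k - 1)/3 (degree 3 ≤ 3).
So s_k = (B(k−1)f/C)·t_k = (k*(k**2 + 4*k - 1)/(3*k**2 + 11*k + 4))·t_k = k*(-k**2 - 4*k + 1).
Check: Δs_k = -3*k**2 - 11*k - 4. ✓
Σ_(k=2)^n t_k = s_(n+1) − s_(2) = (-n**3 - 7*n**2 - 10*n - 4) − (-22), i.e. -n**3 - 7*n**2 - 10*n + 18.

S(n) = -n**3 - 7*n**2 - 10*n + 18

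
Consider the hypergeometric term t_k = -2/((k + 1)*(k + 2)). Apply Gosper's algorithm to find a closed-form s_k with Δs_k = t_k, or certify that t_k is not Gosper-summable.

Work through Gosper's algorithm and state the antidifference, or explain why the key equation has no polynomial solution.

Ratio r(k) = (k + 1)/(k + 3).
Normal form (A,B,C) = (k + 1, k + 3, 1).
Need (k + 1)·f(k+1) − (k + 2)·f(k) = 1.
Degrees (1,1,0) ⇒ d ≤ 1.
Coefficient equations give f(k) = k.
R(k) = B(k−1)·f(k)/C(k) = k*(k + 2); s_k = R·t_k = -2*k/(k + 1).
Verify: -2/(k**2 + 3*k + 2) matches t_k.

s_k = -2*k/(k + 1)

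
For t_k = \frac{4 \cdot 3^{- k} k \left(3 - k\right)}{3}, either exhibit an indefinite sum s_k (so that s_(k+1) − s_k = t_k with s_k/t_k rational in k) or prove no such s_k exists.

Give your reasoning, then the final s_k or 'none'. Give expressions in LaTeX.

Ratio r(k) = (k - 2)*(k + 1)/(3*k*(k - 3)).
Factor: A=1/3; B=1; C=k**2 - 3*k.
f must satisfy (1/3)·f(k+1) − (1)·f(k) = k**2 - 3*k.
deg f ≤ 2 (via 0,0,2).
Solving with deg f ≤ 2: f(k) = -3*(2*k**2 - 4*k - 1)/4.
R(k) = B(k−1)·f(k)/C(k) = -3*(2*k**2 - 4*k - 1)/(4*k*(k - 3)); s_k = R·t_k = (2*k**2 - 4*k - 1)/3**k.
Δs = 4*k*(3 - k)/(3*3**k), as required.

s_k = 3^{- k} \left(2 k^{2} - 4 k - 1\right)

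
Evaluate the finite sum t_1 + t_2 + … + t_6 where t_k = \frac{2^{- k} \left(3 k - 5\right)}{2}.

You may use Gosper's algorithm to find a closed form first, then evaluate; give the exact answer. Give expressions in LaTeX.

Compute t_(k+1)/t_k: get (3*k - 2)/(2*(3*k - 5)).
So A=1/2 and B=1, with C=k - 5/3.
Solve (1/2)·f(k+1) − (1)·f(k) = k - 5/3.
deg f ≤ 1 (via 0,0,1).
Coefficient equations give f(k) = -2*(3*k - 2)/3.
R(k) = B(k−1)·f(k)/C(k) = -2*(3*k - 2)/(3*k - 5); s_k = R·t_k = (2 - 3*k)/2**k.
Check: Δs_k = (3*k - 5)/(2*2**k). ✓
Telescoping: Σ = s_(7) − s_(1) = -19/128 − (-1/2) = 45/128.

Σ = 45/128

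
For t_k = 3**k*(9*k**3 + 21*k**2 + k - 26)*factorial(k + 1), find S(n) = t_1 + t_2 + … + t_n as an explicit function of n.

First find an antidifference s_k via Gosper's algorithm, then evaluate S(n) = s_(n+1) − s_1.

r(k) = 3*(9*k**4 + 66*k**3 + 166*k**2 + 145*k + 10)/(9*k**3 + 21*k**2 + k - 26) after simplifying.
Normal form (A,B,C) = (3*k + 6, 1, k**3 + 7*k**2/3 + k/9 - 26/9).
f must satisfy (3*k + 6)·f(k+1) − (1)·f(k) = k**3 + 7*k**2/3 + k/9 - 26/9.
Degrees (1,0,3) ⇒ d ≤ 2.
Solving with deg f ≤ 2: f(k) = (k - 2)*(3*k + 2)/9.
R(k) = B(k−1)·f(k)/C(k) = (k - 2)*(3*k + 2)/(9*k**3 + 21*k**2 + k - 26); s_k = R·t_k = 3**k*(k - 2)*(3*k + 2)*factorial(k + 1).
Check: Δs_k = 3**k*(9*k**3 + 21*k**2 + k - 26)*factorial(k + 1). ✓
Evaluate: s_(n+1) = 3**(n + 1)*(n - 1)*(3*n + 5)*factorial(n + 2); subtract s_(1) = -30 ⇒ S(n) = 9*3**n*n**4*factorial(n) + 33*3**n*n**3*factorial(n) + 21*3**n*n**2*factorial(n) - 33*3**n*n*factorial(n) - 30*3**n*factorial(n) + 30.

S(n) = 9*3**n*n**4*factorial(n) + 33*3**n*n**3*factorial(n) + 21*3**n*n**2*factorial(n) - 33*3**n*n*factorial(n) - 30*3**n*factorial(n) + 30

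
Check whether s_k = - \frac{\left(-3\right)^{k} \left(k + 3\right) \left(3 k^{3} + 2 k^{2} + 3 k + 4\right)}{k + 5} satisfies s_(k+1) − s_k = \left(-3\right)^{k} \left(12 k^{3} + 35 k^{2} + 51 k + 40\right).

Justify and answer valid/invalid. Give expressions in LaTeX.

s_(k+1) = 3*(-3)**k*(3*k**4 + 23*k**3 + 60*k**2 + 76*k + 48)/(k + 6)
s_(k+1) − s_k = (-3)**k*(12*k**5 + 143*k**4 + 600*k**3 + 1195*k**2 + 1374*k + 792)/(k**2 + 11*k + 30)
(s_(k+1) − s_k) − t_k = (-3)**k*(-24*k**4 - 196*k**3 - 456*k**2 - 596*k - 408)/(k**2 + 11*k + 30)

Invalid: residual \frac{\left(-3\right)^{k} \left(- 24 k^{4} - 196 k^{3} - 456 k^{2} - 596 k - 408\right)}{k^{2} + 11 k + 30} ≠ 0.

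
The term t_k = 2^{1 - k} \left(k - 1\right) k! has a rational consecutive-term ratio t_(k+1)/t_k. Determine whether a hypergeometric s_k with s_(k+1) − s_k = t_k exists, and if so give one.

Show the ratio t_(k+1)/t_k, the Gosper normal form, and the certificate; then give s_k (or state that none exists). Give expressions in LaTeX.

s_k = 2^{2 - k} k!

The ratio is k*(k + 1)/(2*(k - 1)).
Gosper form: A/B · C(k+1)/C(k) with A=k/2 + 1/2, B=1, C=k - 1.
Need (k/2 + 1/2)·f(k+1) − (1)·f(k) = k - 1.
From deg A=1, deg B=0, deg C=1: d=0.
Solving with deg f ≤ 0: f(k) = 2.
Certificate R = B(k−1)f/C = 2/(k - 1) gives s_k = 2**(2 - k)*factorial(k).
Check: Δs_k = 2**(1 - k)*(k - 1)*factorial(k). ✓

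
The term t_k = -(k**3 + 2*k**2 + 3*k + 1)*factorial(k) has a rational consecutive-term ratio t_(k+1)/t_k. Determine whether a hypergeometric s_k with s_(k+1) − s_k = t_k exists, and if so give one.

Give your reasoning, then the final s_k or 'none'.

r(k) = (k**4 + 6*k**3 + 15*k**2 + 17*k + 7)/(k**3 + 2*k**2 + 3*k + 1) after simplifying.
Gosper form: A/B · C(k+1)/C(k) with A=k + 1, B=1, C=k**3 + 2*k**2 + 3*k + 1.
Set up (k + 1)·f(k+1) − (1)·f(k) − (k**3 + 2*k**2 + 3*k + 1) = 0.
d = 2 from the (1,0,3) case.
A polynomial solution: f(k) = k**2.
Certificate R = B(k−1)f/C = k**2/(k**3 + 2*k**2 + 3*k + 1) gives s_k = -k**2*factorial(k).
s_(k+1) − s_k = -(k**3 + 2*k**2 + 3*k + 1)*factorial(k) = t_k.

s_k = -k**2*factorial(k)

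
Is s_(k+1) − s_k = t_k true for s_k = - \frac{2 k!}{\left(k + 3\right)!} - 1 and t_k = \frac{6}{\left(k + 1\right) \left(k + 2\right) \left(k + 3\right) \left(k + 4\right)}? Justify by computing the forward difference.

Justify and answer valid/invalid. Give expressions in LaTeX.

s_(k+1) = -2*factorial(k + 1)/factorial(k + 4) - 1
s_(k+1) − s_k = 6/((k + 1)*(k + 2)*(k + 3)*(k + 4))
(s_(k+1) − s_k) − t_k = 0

Valid — Δs_k = t_k.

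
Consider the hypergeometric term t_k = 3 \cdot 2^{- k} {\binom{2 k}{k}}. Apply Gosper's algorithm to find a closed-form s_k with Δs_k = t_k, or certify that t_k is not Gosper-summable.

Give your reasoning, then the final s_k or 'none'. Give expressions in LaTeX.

none (Gosper's algorithm certifies no s_k)

The ratio is (2*k + 1)/(k + 1).
Factor: A=2*k + 1; B=k + 1; C=1.
Solve (2*k + 1)·f(k+1) − (k)·f(k) = 1.
Bound: deg f ≤ -1.
deg f ≤ -1 is impossible — no certificate.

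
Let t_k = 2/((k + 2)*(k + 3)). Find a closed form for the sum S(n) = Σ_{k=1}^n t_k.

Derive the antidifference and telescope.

S(n) = 2*n/(3*(n + 3))

The ratio is (k + 2)/(k + 4).
Normal form (A,B,C) = (k + 2, k + 4, 1).
Key eq: (k + 2)·f(k+1) = (k + 3)·f(k) + (1).
d = 1 from the (1,1,0) case.
Match coefficients ⇒ f(k) = k/2.
Get s_k = R·t_k = k/(k + 2) with R(k) = B(k−1)f(k)/C(k) = k*(k + 3)/2.
Verify: 2/(k**2 + 5*k + 6) matches t_k.
Evaluate: s_(n+1) = (n + 1)/(n + 3); subtract s_(1) = 1/3 ⇒ S(n) = 2*n/(3*(n + 3)).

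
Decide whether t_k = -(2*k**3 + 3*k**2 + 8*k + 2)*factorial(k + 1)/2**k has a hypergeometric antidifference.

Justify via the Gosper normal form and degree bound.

Compute t_(k+1)/t_k: get (2*k**4 + 13*k**3 + 38*k**2 + 55*k + 30)/(2*(2*k**3 + 3*k**2 + 8*k + 2)).
Normal form (A,B,C) = (k/2 + 1, 1, k**3 + 3*k**2/2 + 4*k + 1).
Solve (k/2 + 1)·f(k+1) − (1)·f(k) = k**3 + 3*k**2/2 + 4*k + 1.
From deg A=1, deg B=0, deg C=3: d=2.
Match coefficients ⇒ f(k) = (k - 1)*(2*k + 1).
Certificate R = B(k−1)f/C = 2*(k - 1)*(2*k + 1)/(2*k**3 + 3*k**2 + 8*k + 2) gives s_k = -2**(1 - k)*(k - 1)*(2*k + 1)*factorial(k + 1).
Verify: -(2*k**3 + 3*k**2 + 8*k + 2)*factorial(k + 1)/2**k matches t_k.

Yes. s_k = -2**(1 - k)*(k - 1)*(2*k + 1)*factorial(k + 1).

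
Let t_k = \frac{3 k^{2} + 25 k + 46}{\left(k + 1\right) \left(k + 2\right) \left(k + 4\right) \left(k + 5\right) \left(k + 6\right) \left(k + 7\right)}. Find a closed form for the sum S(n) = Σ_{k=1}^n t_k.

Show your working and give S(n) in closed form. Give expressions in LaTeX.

r(k) = (k + 1)*(k + 4)*(25*k + 3*(k + 1)**2 + 71)/((k + 3)*(k + 8)*(3*k**2 + 25*k + 46)) after simplifying.
Normal form (A,B,C) = (k + 1, k + 8, k**3 + 34*k**2/3 + 121*k/3 + 46).
Solve (k + 1)·f(k+1) − (k + 7)·f(k) = k**3 + 34*k**2/3 + 121*k/3 + 46.
d = 6 from the (1,1,3) case.
Match coefficients ⇒ f(k) = k*(k + 2)*(k + 3)*(k + 5)*(k**2 + 11*k + 34)/72.
Then R = B(k−1)f/C = k*(k + 2)*(k + 5)*(k + 7)*(k**2 + 11*k + 34)/(24*(3*k**2 + 25*k + 46)), so s_k = R(k)·t_k = k*(k**2 + 11*k + 34)/(24*(k**3 + 11*k**2 + 34*k + 24)).
Verify: (3*k**2 + 25*k + 46)/(k**6 + 25*k**5 + 247*k**4 + 1219*k**3 + 3112*k**2 + 3796*k + 1680) matches t_k.
Σ_(k=1)^n t_k = s_(n+1) − s_(1) = ((n**3 + 14*n**2 + 59*n + 46)/(24*(n**3 + 14*n**2 + 59*n + 70))) − (23/840), i.e. n*(n**2 + 14*n + 59)/(70*(n**3 + 14*n**2 + 59*n + 70)).

S(n) = \frac{n \left(n^{2} + 14 n + 59\right)}{70 \left(n^{3} + 14 n^{2} + 59 n + 70\right)}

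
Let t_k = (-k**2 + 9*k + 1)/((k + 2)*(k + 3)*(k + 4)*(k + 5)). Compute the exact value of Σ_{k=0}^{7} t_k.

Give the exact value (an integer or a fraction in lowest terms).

t_(k+1)/t_k = (k + 2)*(9*k - (k + 1)**2 + 10)/((k + 6)*(-k**2 + 9*k + 1)).
Normal form (A,B,C) = (k + 2, k + 6, k**2 - 9*k - 1).
Need (k + 2)·f(k+1) − (k + 5)·f(k) = k**2 - 9*k - 1.
From deg A=1, deg B=1, deg C=2: d=3.
A polynomial solution: f(k) = -k*(k**2 + 33*k - 22)/24.
Get s_k = R·t_k = k*(k**2 + 33*k - 22)/(24*(k + 2)*(k + 3)*(k + 4)) with R(k) = B(k−1)f(k)/C(k) = -k*(k + 5)*(k**2 + 33*k - 22)/(24*(k**2 - 9*k - 1)).
s_(k+1) − s_k = (-k**2 + 9*k + 1)/(k**4 + 14*k**3 + 71*k**2 + 154*k + 120) = t_k.
Evaluate s at k=8 and k=0: 17/220 and 0; difference 17/220.

Σ = 17/220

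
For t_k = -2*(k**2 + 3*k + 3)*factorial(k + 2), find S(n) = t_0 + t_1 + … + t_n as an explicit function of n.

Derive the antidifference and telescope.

S(n) = -2*(n + 1)*factorial(n + 3)

r(k) = (k + 3)*(3*k + (k + 1)**2 + 6)/(k**2 + 3*k + 3) after simplifying.
So A=k + 3 and B=1, with C=k**2 + 3*k + 3.
Solve (k + 3)·f(k+1) − (1)·f(k) = k**2 + 3*k + 3.
d = 1 from the (1,0,2) case.
Solving with deg f ≤ 1: f(k) = k.
So s_k = (B(k−1)f/C)·t_k = (k/(k**2 + 3*k + 3))·t_k = -2*k*factorial(k + 2).
Verify: -2*(k**2 + 3*k + 3)*factorial(k + 2) matches t_k.
s_(n+1) = -2*(n + 1)*factorial(n + 3) and s_(0) = 0, so S(n) = -2*(n + 1)*factorial(n + 3).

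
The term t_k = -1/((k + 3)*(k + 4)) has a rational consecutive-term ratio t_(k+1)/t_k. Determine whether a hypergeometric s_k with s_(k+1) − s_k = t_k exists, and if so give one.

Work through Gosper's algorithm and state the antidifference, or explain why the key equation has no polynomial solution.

r(k) = (k + 3)/(k + 5) after simplifying.
Take A(k)=k + 3, B(k)=k + 5, C(k)=1.
Key eq: (k + 3)·f(k+1) = (k + 4)·f(k) + (1).
Bound: deg f ≤ 1.
Match coefficients ⇒ f(k) = k/3.
Get s_k = R·t_k = -k/(3*k + 9) with R(k) = B(k−1)f(k)/C(k) = k*(k + 4)/3.
Δs = -1/(k**2 + 7*k + 12), as required.

s_k = -k/(3*k + 9)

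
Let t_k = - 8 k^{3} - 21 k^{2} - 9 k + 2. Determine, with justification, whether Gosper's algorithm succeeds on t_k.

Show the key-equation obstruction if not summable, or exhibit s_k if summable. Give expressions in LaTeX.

r(k) = (8*k**3 + 45*k**2 + 75*k + 36)/(8*k**3 + 21*k**2 + 9*k - 2) after simplifying.
Normal form (A,B,C) = (1, 1, k**3 + 21*k**2/8 + 9*k/8 - 1/4).
Solve (1)·f(k+1) − (1)·f(k) = k**3 + 21*k**2/8 + 9*k/8 - 1/4.
Bound: deg f ≤ 4.
Match coefficients ⇒ f(k) = k*(2*k**3 + 3*k**2 - 4*k - 3)/8.
So s_k = (B(k−1)f/C)·t_k = (k*(2*k**3 + 3*k**2 - 4*k - 3)/((k + 2)*(8*k**2 + 5*k - 1)))·t_k = k*(-2*k**3 - 3*k**2 + 4*k + 3).
Δs = -8*k**3 - 21*k**2 - 9*k + 2, as required.

Yes. s_k = k \left(- 2 k^{3} - 3 k^{2} + 4 k + 3\right).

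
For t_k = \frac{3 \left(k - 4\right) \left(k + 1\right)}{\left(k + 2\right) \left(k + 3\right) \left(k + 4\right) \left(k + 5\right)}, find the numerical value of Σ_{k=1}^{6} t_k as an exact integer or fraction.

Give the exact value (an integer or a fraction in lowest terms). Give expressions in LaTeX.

Ratio r(k) = (k - 3)*(k + 2)**2/((k - 4)*(k + 1)*(k + 6)).
Normal form (A,B,C) = (k + 2, k + 6, k**2 - 3*k - 4).
Solve (k + 2)·f(k+1) − (k + 5)·f(k) = k**2 - 3*k - 4.
d = 3 from the (1,1,2) case.
Solve for f: f(k) = -k*(k + 1) (degree 2 ≤ 3).
So s_k = (B(k−1)f/C)·t_k = (-k*(k + 5)/(k - 4))·t_k = 3*k*(-k - 1)/(k**3 + 9*k**2 + 26*k + 24).
Check: Δs_k = 3*(k**2 - 3*k - 4)/(k**4 + 14*k**3 + 71*k**2 + 154*k + 120). ✓
Telescoping: Σ = s_(7) − s_(1) = -28/165 − (-1/10) = -23/330.

Σ = -23/330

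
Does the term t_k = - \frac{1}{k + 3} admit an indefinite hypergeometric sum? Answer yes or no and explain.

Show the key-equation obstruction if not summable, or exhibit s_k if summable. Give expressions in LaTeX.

The ratio is (k + 3)/(k + 4).
A = k + 3, B = k + 4, C = 1.
Set up (k + 3)·f(k+1) − (k + 3)·f(k) − (1) = 0.
From deg A=1, deg B=1, deg C=0: d=0.
Generic f = c0 gives residual -1; -1 = 0 cannot hold, so t_k is not Gosper-summable.

No; the coefficient equations for f are inconsistent.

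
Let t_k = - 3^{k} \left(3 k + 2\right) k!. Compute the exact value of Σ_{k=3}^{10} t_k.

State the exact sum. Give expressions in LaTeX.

Σ = -7071141369438

Ratio r(k) = 3*(k + 1)*(3*k + 5)/(3*k + 2).
Take A(k)=3*k + 3, B(k)=1, C(k)=k + 2/3.
Solve (3*k + 3)·f(k+1) − (1)·f(k) = k + 2/3.
deg f ≤ 0 (via 1,0,1).
Solve for f: f(k) = 1/3 (degree 0 ≤ 0).
So s_k = (B(k−1)f/C)·t_k = (1/(3*k + 2))·t_k = -3**k*factorial(k).
Δs = -3**k*(3*k + 2)*factorial(k), as required.
Evaluate s at k=11 and k=3: -7071141369600 and -162; difference -7071141369438.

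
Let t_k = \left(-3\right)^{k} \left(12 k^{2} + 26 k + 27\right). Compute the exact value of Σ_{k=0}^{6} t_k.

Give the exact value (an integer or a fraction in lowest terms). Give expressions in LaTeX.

Σ = 358671

Ratio r(k) = 3*(-12*k**2 - 50*k - 65)/(12*k**2 + 26*k + 27).
Factor: A=-3; B=1; C=k**2 + 13*k/6 + 9/4.
Set up (-3)·f(k+1) − (1)·f(k) − (k**2 + 13*k/6 + 9/4) = 0.
Bound: deg f ≤ 2.
A polynomial solution: f(k) = -(3*k**2 + 2*k + 3)/12.
Certificate R = B(k−1)f/C = -(3*k**2 + 2*k + 3)/(12*k**2 + 26*k + 27) gives s_k = (-3)**k*(-3*k**2 - 2*k - 3).
s_(k+1) − s_k = (-3)**k*(12*k**2 + 26*k + 27) = t_k.
Evaluate s at k=7 and k=0: 358668 and -3; difference 358671.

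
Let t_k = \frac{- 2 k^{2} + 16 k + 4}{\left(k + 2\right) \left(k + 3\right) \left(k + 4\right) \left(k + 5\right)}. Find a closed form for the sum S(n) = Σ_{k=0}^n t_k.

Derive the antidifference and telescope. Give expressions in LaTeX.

S(n) = \frac{n^{3} + 36 n^{2} + 59 n + 24}{12 \left(n^{3} + 12 n^{2} + 47 n + 60\right)}

t_(k+1)/t_k = (k + 2)*(8*k - (k + 1)**2 + 10)/((k + 6)*(-k**2 + 8*k + 2)).
Normal form (A,B,C) = (k + 2, k + 6, k**2 - 8*k - 2).
Set up (k + 2)·f(k+1) − (k + 5)·f(k) − (k**2 - 8*k - 2) = 0.
deg f ≤ 3 (via 1,1,2).
Solve for f: f(k) = -k*(k**2 + 33*k - 10)/24 (degree 3 ≤ 3).
Then R = B(k−1)f/C = -k*(k + 5)*(k**2 + 33*k - 10)/(24*(k**2 - 8*k - 2)), so s_k = R(k)·t_k = k*(k**2 + 33*k - 10)/(12*(k + 2)*(k + 3)*(k + 4)).
Δs = 2*(-k**2 + 8*k + 2)/(k**4 + 14*k**3 + 71*k**2 + 154*k + 120), as required.
Telescope: S(n) = s_(n+1) − s_(0) = (n**3 + 36*n**2 + 59*n + 24)/(12*(n**3 + 12*n**2 + 47*n + 60)) − (0) = (n**3 + 36*n**2 + 59*n + 24)/(12*(n**3 + 12*n**2 + 47*n + 60)).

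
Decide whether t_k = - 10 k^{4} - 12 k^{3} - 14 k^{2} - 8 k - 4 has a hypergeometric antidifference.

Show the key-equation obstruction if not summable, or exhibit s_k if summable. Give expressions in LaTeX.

Ratio r(k) = (5*k**4 + 26*k**3 + 55*k**2 + 56*k + 24)/(5*k**4 + 6*k**3 + 7*k**2 + 4*k + 2).
So A=1 and B=1, with C=k**4 + 6*k**3/5 + 7*k**2/5 + 4*k/5 + 2/5.
Need (1)·f(k+1) − (1)·f(k) = k**4 + 6*k**3/5 + 7*k**2/5 + 4*k/5 + 2/5.
deg f ≤ 5 (via 0,0,4).
Match coefficients ⇒ f(k) = k*(k**4 - k**3 + k**2 + 1)/5.
So s_k = (B(k−1)f/C)·t_k = (k*(k**4 - k**3 + k**2 + 1)/(5*k**4 + 6*k**3 + 7*k**2 + 4*k + 2))·t_k = 2*k*(-k**4 + k**3 - k**2 - 1).
Check: Δs_k = -10*k**4 - 12*k**3 - 14*k**2 - 8*k - 4. ✓

Yes. s_k = 2 k \left(- k^{4} + k^{3} - k^{2} - 1\right).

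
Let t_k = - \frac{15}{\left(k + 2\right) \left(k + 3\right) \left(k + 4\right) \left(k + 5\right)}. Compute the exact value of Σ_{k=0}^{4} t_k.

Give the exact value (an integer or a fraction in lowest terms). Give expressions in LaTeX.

r(k) = (k + 2)/(k + 6) after simplifying.
So A=k + 2 and B=k + 6, with C=1.
Solve (k + 2)·f(k+1) − (k + 5)·f(k) = 1.
From deg A=1, deg B=1, deg C=0: d=3.
Solving with deg f ≤ 3: f(k) = k*(k**2 + 9*k + 26)/72.
Then R = B(k−1)f/C = k*(k + 5)*(k**2 + 9*k + 26)/72, so s_k = R(k)·t_k = 5*k*(-k**2 - 9*k - 26)/(24*(k + 2)*(k + 3)*(k + 4)).
Check: Δs_k = -15/(k**4 + 14*k**3 + 71*k**2 + 154*k + 120). ✓
Σ_(k=0)^(4) t_k = s_(5) − s_(0) = -25/126 − (0) = -25/126.

Σ = -25/126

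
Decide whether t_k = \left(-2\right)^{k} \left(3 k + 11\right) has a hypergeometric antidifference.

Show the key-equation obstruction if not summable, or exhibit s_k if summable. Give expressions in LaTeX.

The ratio is 2*(-3*k - 14)/(3*k + 11).
Factor: A=-2; B=1; C=k + 11/3.
Key eq: (-2)·f(k+1) = (1)·f(k) + (k + 11/3).
d = 1 from the (0,0,1) case.
Coefficient equations give f(k) = -(k + 3)/3.
So s_k = (B(k−1)f/C)·t_k = (-(k + 3)/(3*k + 11))·t_k = (-2)**k*(-k - 3).
Verify: (-2)**k*(3*k + 11) matches t_k.

Yes. s_k = \left(-2\right)^{k} \left(- k - 3\right).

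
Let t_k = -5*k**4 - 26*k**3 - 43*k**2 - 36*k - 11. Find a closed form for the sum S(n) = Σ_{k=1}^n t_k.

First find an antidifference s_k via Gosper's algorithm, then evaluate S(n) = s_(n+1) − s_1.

S(n) = n*(-n**4 - 9*n**3 - 29*n**2 - 46*n - 36)

Ratio r(k) = (5*k**4 + 46*k**3 + 151*k**2 + 220*k + 121)/(5*k**4 + 26*k**3 + 43*k**2 + 36*k + 11).
Gosper form: A/B · C(k+1)/C(k) with A=1, B=1, C=k**4 + 26*k**3/5 + 43*k**2/5 + 36*k/5 + 11/5.
Set up (1)·f(k+1) − (1)·f(k) − (k**4 + 26*k**3/5 + 43*k**2/5 + 36*k/5 + 11/5) = 0.
deg f ≤ 5 (via 0,0,4).
Coefficient equations give f(k) = k**2*(k**3 + 4*k**2 + 3*k + 3)/5.
Certificate R = B(k−1)f/C = k**2*(k**3 + 4*k**2 + 3*k + 3)/(5*k**4 + 26*k**3 + 43*k**2 + 36*k + 11) gives s_k = k**2*(-k**3 - 4*k**2 - 3*k - 3).
Check: Δs_k = -5*k**4 - 26*k**3 - 43*k**2 - 36*k - 11. ✓
Telescope: S(n) = s_(n+1) − s_(1) = -n**5 - 9*n**4 - 29*n**3 - 46*n**2 - 36*n - 11 − (-11) = n*(-n**4 - 9*n**3 - 29*n**2 - 46*n - 36).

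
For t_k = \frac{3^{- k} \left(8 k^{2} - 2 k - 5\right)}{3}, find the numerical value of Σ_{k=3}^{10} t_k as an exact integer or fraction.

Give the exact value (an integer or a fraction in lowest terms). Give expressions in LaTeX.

Step 1: r(k) = (8*k**2 + 14*k + 1)/(3*(8*k**2 - 2*k - 5)).
A = 1/3, B = 1, C = k**2 - k/4 - 5/8.
Need (1/3)·f(k+1) − (1)·f(k) = k**2 - k/4 - 5/8.
d = 2 from the (0,0,2) case.
Solve for f: f(k) = -3*(4*k**2 + 3*k + 1)/8 (degree 2 ≤ 2).
Then R = B(k−1)f/C = -3*(4*k**2 + 3*k + 1)/(8*k**2 - 2*k - 5), so s_k = R(k)·t_k = (-4*k**2 - 3*k - 1)/3**k.
Δs = (8*k**2 - 2*k - 5)/(3*3**k), as required.
Telescoping: Σ = s_(11) − s_(3) = -518/177147 − (-46/27) = 301288/177147.

Σ = 301288/177147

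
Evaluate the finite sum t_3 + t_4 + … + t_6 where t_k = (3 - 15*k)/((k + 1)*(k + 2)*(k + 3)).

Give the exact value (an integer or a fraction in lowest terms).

Σ = -121/120

t_(k+1)/t_k = (k + 1)*(5*k + 4)/((k + 4)*(5*k - 1)).
Take A(k)=k + 1, B(k)=k + 4, C(k)=k - 1/5.
Key eq: (k + 1)·f(k+1) = (k + 3)·f(k) + (k - 1/5).
deg f ≤ 2 (via 1,1,1).
Solve for f: f(k) = k*(k - 2)/5 (degree 2 ≤ 2).
Certificate R = B(k−1)f/C = k*(k - 2)*(k + 3)/(5*k - 1) gives s_k = -3*k*(k - 2)/((k + 1)*(k + 2)).
Δs = 3*(1 - 5*k)/(k**3 + 6*k**2 + 11*k + 6), as required.
Σ_(k=3)^(6) t_k = s_(7) − s_(3) = -35/24 − (-9/20) = -121/120.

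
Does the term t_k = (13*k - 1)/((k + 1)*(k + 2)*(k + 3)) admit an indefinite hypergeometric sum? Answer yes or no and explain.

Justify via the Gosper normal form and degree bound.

Yes. s_k = k*(3*k - 4)/((k + 1)*(k + 2)).

Ratio r(k) = (k + 1)*(13*k + 12)/((k + 4)*(13*k - 1)).
Gosper form: A/B · C(k+1)/C(k) with A=k + 1, B=k + 4, C=k - 1/13.
Need (k + 1)·f(k+1) − (k + 3)·f(k) = k - 1/13.
From deg A=1, deg B=1, deg C=1: d=2.
Solve for f: f(k) = k*(3*k - 4)/13 (degree 2 ≤ 2).
Certificate R = B(k−1)f/C = k*(k + 3)*(3*k - 4)/(13*k - 1) gives s_k = k*(3*k - 4)/((k + 1)*(k + 2)).
Δs = (13*k - 1)/(k**3 + 6*k**2 + 11*k + 6), as required.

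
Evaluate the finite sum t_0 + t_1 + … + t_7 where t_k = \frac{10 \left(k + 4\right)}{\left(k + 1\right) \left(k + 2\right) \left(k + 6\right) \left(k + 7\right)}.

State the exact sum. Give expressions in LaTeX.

r(k) = (k + 1)*(k + 5)*(k + 6)/((k + 3)*(k + 4)*(k + 8)) after simplifying.
A = k + 1, B = k + 8, C = k**4 + 16*k**3 + 95*k**2 + 248*k + 240.
f must satisfy (k + 1)·f(k+1) − (k + 7)·f(k) = k**4 + 16*k**3 + 95*k**2 + 248*k + 240.
Degrees (1,1,4) ⇒ d ≤ 6.
Solving with deg f ≤ 6: f(k) = k*(k + 2)*(k + 3)*(k + 4)*(k + 5)*(k + 7)/12.
Get s_k = R·t_k = 5*k*(k + 7)/(6*(k**2 + 7*k + 6)) with R(k) = B(k−1)f(k)/C(k) = k*(k + 2)*(k + 7)**2/(12*(k + 4)).
s_(k+1) − s_k = 10*(k + 4)/(k**4 + 16*k**3 + 83*k**2 + 152*k + 84) = t_k.
Sum = s_(8) − s_(0); s_(8) = 50/63, s_(0) = 0 ⇒ 50/63.

Σ = 50/63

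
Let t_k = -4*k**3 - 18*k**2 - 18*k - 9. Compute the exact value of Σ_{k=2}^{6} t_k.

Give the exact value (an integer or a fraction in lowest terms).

Σ = -3785

The ratio is (4*k**3 + 30*k**2 + 66*k + 49)/(4*k**3 + 18*k**2 + 18*k + 9).
Factor: A=1; B=1; C=k**3 + 9*k**2/2 + 9*k/2 + 9/4.
Need (1)·f(k+1) − (1)·f(k) = k**3 + 9*k**2/2 + 9*k/2 + 9/4.
deg f ≤ 4 (via 0,0,3).
Solve for f: f(k) = k*(k**3 + 4*k**2 + k + 3)/4 (degree 4 ≤ 4).
Get s_k = R·t_k = k*(-k**3 - 4*k**2 - k - 3) with R(k) = B(k−1)f(k)/C(k) = k*(k**3 + 4*k**2 + k + 3)/(4*k**3 + 18*k**2 + 18*k + 9).
s_(k+1) − s_k = -4*k**3 - 18*k**2 - 18*k - 9 = t_k.
Telescoping: Σ = s_(7) − s_(2) = -3843 − (-58) = -3785.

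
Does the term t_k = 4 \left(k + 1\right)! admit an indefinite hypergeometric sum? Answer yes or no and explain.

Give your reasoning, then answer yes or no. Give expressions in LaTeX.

No — key equation has no polynomial f.

Step 1: r(k) = k + 2.
Take A(k)=k + 2, B(k)=1, C(k)=1.
Need (k + 2)·f(k+1) − (1)·f(k) = 1.
d = -1 from the (1,0,0) case.
d = -1 < 0 ⇒ no nonzero polynomial f; not summable.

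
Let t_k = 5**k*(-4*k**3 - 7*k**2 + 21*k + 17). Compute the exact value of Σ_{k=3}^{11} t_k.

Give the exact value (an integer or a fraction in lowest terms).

Σ = -340332031375

Step 1: r(k) = 5*(4*k**3 + 19*k**2 + 5*k - 27)/(4*k**3 + 7*k**2 - 21*k - 17).
So A=5 and B=1, with C=k**3 + 7*k**2/4 - 21*k/4 - 17/4.
Need (5)·f(k+1) − (1)·f(k) = k**3 + 7*k**2/4 - 21*k/4 - 17/4.
deg f ≤ 3 (via 0,0,3).
Coefficient equations give f(k) = (k**3 - 2*k**2 - 4*k + 2)/4.
Get s_k = R·t_k = 5**k*(-k**3 + 2*k**2 + 4*k - 2) with R(k) = B(k−1)f(k)/C(k) = (k**3 - 2*k**2 - 4*k + 2)/(4*k**3 + 7*k**2 - 21*k - 17).
Δs = 5**k*(-4*k**3 - 7*k**2 + 21*k + 17), as required.
Sum = s_(12) − s_(3); s_(12) = -340332031250, s_(3) = 125 ⇒ -340332031375.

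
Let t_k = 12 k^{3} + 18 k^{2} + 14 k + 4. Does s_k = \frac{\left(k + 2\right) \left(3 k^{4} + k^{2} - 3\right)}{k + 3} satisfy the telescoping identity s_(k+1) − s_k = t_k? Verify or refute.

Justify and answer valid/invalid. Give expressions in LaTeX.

s_(k+1) = (k + 3)*(3*(k + 1)**4 + (k + 1)**2 - 3)/(k + 4)
s_(k+1) − s_k = (12*k**5 + 93*k**4 + 230*k**3 + 251*k**2 + 150*k + 33)/(k**2 + 7*k + 12)
(s_(k+1) − s_k) − t_k = (-9*k**4 - 54*k**3 - 67*k**2 - 46*k - 15)/(k**2 + 7*k + 12)

Invalid: residual \frac{- 9 k^{4} - 54 k^{3} - 67 k^{2} - 46 k - 15}{k^{2} + 7 k + 12} ≠ 0.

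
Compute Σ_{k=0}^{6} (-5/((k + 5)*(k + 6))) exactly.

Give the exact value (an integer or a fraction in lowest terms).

Ratio r(k) = (k + 5)/(k + 7).
A = k + 5, B = k + 7, C = 1.
Solve (k + 5)·f(k+1) − (k + 6)·f(k) = 1.
From deg A=1, deg B=1, deg C=0: d=1.
A polynomial solution: f(k) = k/5.
So s_k = (B(k−1)f/C)·t_k = (k*(k + 6)/5)·t_k = -k/(k + 5).
Verify: -5/(k**2 + 11*k + 30) matches t_k.
Σ_(k=0)^(6) t_k = s_(7) − s_(0) = -7/12 − (0) = -7/12.

Σ = -7/12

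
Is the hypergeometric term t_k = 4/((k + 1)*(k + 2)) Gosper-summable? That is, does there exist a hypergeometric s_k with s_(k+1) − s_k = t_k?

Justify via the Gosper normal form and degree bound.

Step 1: r(k) = (k + 1)/(k + 3).
Factor: A=k + 1; B=k + 3; C=1.
Need (k + 1)·f(k+1) − (k + 2)·f(k) = 1.
deg f ≤ 1 (via 1,1,0).
Solve for f: f(k) = k (degree 1 ≤ 1).
Certificate R = B(k−1)f/C = k*(k + 2) gives s_k = 4*k/(k + 1).
Verify: 4/(k**2 + 3*k + 2) matches t_k.

Yes. s_k = 4*k/(k + 1).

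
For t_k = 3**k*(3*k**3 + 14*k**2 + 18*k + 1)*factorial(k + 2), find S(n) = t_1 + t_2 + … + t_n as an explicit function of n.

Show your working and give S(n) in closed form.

S(n) = 3**(n + 1)*n*(n + 2)*factorial(n + 3)

Compute t_(k+1)/t_k: get 3*(3*k**4 + 32*k**3 + 124*k**2 + 201*k + 108)/(3*k**3 + 14*k**2 + 18*k + 1).
So A=3*k + 9 and B=1, with C=k**3 + 14*k**2/3 + 6*k + 1/3.
Set up (3*k + 9)·f(k+1) − (1)·f(k) − (k**3 + 14*k**2/3 + 6*k + 1/3) = 0.
Degrees (1,0,3) ⇒ d ≤ 2.
Solving with deg f ≤ 2: f(k) = (k - 1)*(k + 1)/3.
R(k) = B(k−1)·f(k)/C(k) = (k - 1)*(k + 1)/(3*k**3 + 14*k**2 + 18*k + 1); s_k = R·t_k = 3**k*(k - 1)*(k + 1)*factorial(k + 2).
s_(k+1) − s_k = 3**k*(3*k**3 + 14*k**2 + 18*k + 1)*factorial(k + 2) = t_k.
Σ_(k=1)^n t_k = s_(n+1) − s_(1) = (3**(n + 1)*n*(n + 2)*factorial(n + 3)) − (0), i.e. 3**(n + 1)*n*(n + 2)*factorial(n + 3).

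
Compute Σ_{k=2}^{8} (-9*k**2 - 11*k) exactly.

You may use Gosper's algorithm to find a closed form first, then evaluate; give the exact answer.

The ratio is (9*k**2 + 29*k + 20)/(k*(9*k + 11)).
So A=1 and B=1, with C=k**2 + 11*k/9.
Need (1)·f(k+1) − (1)·f(k) = k**2 + 11*k/9.
From deg A=0, deg B=0, deg C=2: d=3.
Solving with deg f ≤ 3: f(k) = k*(k - 1)*(3*k + 4)/9.
Certificate R = B(k−1)f/C = (k - 1)*(3*k + 4)/(9*k + 11) gives s_k = k*(-3*k**2 - k + 4).
Δs = k*(-9*k - 11), as required.
Telescoping: Σ = s_(9) − s_(2) = -2232 − (-20) = -2212.

Σ = -2212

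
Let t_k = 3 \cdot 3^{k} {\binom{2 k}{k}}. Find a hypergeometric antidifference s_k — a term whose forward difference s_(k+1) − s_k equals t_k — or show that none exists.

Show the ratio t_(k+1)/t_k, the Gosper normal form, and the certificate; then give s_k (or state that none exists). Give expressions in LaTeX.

Step 1: r(k) = 6*(2*k + 1)/(k + 1).
Gosper form: A/B · C(k+1)/C(k) with A=12*k + 6, B=k + 1, C=1.
Need (12*k + 6)·f(k+1) − (k)·f(k) = 1.
From deg A=1, deg B=1, deg C=0: d=-1.
deg f ≤ -1 is impossible — no certificate.

not Gosper-summable; s_k does not exist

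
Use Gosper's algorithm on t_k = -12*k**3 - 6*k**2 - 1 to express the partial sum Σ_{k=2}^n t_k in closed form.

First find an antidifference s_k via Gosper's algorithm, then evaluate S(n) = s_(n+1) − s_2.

S(n) = -3*n**4 - 8*n**3 - 6*n**2 - 2*n + 19

Step 1: r(k) = (12*(k + 1)**3 + 6*(k + 1)**2 + 1)/(12*k**3 + 6*k**2 + 1).
So A=1 and B=1, with C=k**3 + k**2/2 + 1/12.
f must satisfy (1)·f(k+1) − (1)·f(k) = k**3 + k**2/2 + 1/12.
From deg A=0, deg B=0, deg C=3: d=4.
Solving with deg f ≤ 4: f(k) = k*(3*k**3 - 4*k**2 + 2)/12.
R(k) = B(k−1)·f(k)/C(k) = k*(3*k**3 - 4*k**2 + 2)/(12*k**3 + 6*k**2 + 1); s_k = R·t_k = k*(-3*k**3 + 4*k**2 - 2).
Check: Δs_k = -12*k**3 - 6*k**2 - 1. ✓
s_(n+1) = -3*n**4 - 8*n**3 - 6*n**2 - 2*n - 1 and s_(2) = -20, so S(n) = -3*n**4 - 8*n**3 - 6*n**2 - 2*n + 19.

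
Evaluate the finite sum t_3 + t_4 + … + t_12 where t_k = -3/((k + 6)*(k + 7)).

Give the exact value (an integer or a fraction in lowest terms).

Σ = -10/57

t_(k+1)/t_k = (k + 6)/(k + 8).
Gosper form: A/B · C(k+1)/C(k) with A=k + 6, B=k + 8, C=1.
f must satisfy (k + 6)·f(k+1) − (k + 7)·f(k) = 1.
deg f ≤ 1 (via 1,1,0).
Coefficient equations give f(k) = k/6.
Get s_k = R·t_k = -k/(2*k + 12) with R(k) = B(k−1)f(k)/C(k) = k*(k + 7)/6.
Verify: -3/(k**2 + 13*k + 42) matches t_k.
Sum = s_(13) − s_(3); s_(13) = -13/38, s_(3) = -1/6 ⇒ -10/57.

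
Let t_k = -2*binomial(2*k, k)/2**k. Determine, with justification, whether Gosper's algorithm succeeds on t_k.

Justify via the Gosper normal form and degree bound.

r(k) = (2*k + 1)/(k + 1) after simplifying.
Take A(k)=2*k + 1, B(k)=k + 1, C(k)=1.
Solve (2*k + 1)·f(k+1) − (k)·f(k) = 1.
d = -1 from the (1,1,0) case.
Bound -1 < 0, so the key equation has no polynomial solution.

No; the degree bound rules out any f.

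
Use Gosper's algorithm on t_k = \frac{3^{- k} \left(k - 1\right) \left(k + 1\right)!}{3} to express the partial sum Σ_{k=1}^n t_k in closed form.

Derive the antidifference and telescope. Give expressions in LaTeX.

S(n) = - \frac{2}{3} + \frac{3^{- n} \left(n + 2\right)!}{3}

Compute t_(k+1)/t_k: get k*(k + 2)/(3*(k - 1)).
Take A(k)=k/3 + 2/3, B(k)=1, C(k)=k - 1.
Set up (k/3 + 2/3)·f(k+1) − (1)·f(k) − (k - 1) = 0.
deg f ≤ 0 (via 1,0,1).
A polynomial solution: f(k) = 3.
Then R = B(k−1)f/C = 3/(k - 1), so s_k = R(k)·t_k = factorial(k + 1)/3**k.
s_(k+1) − s_k = (k - 1)*factorial(k + 1)/(3*3**k) = t_k.
s_(n+1) = 3**(-n - 1)*factorial(n + 2) and s_(1) = 2/3, so S(n) = -2/3 + factorial(n + 2)/(3*3**n).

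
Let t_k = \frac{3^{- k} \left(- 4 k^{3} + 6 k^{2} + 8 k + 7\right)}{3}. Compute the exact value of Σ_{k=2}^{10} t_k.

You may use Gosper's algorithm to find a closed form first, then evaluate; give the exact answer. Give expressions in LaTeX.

r(k) = (4*k**3 + 6*k**2 - 8*k - 17)/(3*(4*k**3 - 6*k**2 - 8*k - 7)) after simplifying.
A = 1/3, B = 1, C = k**3 - 3*k**2/2 - 2*k - 7/4.
f must satisfy (1/3)·f(k+1) − (1)·f(k) = k**3 - 3*k**2/2 - 2*k - 7/4.
d = 3 from the (0,0,3) case.
Match coefficients ⇒ f(k) = -3*(2*k**3 - k - 3)/4.
Certificate R = B(k−1)f/C = -3*(2*k**3 - k - 3)/(4*k**3 - 6*k**2 - 8*k - 7) gives s_k = (2*k**3 - k - 3)/3**k.
s_(k+1) − s_k = (-4*k**3 + 6*k**2 + 8*k + 7)/(3*3**k) = t_k.
Evaluate s at k=11 and k=2: 2648/177147 and 11/9; difference -213865/177147.

Σ = -213865/177147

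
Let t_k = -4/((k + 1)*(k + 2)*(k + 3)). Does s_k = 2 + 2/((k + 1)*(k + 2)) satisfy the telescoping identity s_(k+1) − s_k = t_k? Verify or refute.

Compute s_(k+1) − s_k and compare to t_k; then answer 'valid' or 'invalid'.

s_(k+1) = 2 + 2/((k + 2)*(k + 3))
s_(k+1) − s_k = -4/(k**3 + 6*k**2 + 11*k + 6)
(s_(k+1) − s_k) − t_k = 0

Valid: the claim telescopes to t_k.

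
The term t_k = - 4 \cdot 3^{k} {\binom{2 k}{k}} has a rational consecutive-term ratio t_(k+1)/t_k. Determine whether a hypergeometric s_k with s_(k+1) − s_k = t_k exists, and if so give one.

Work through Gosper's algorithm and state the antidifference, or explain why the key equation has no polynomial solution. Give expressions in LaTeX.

Step 1: r(k) = 6*(2*k + 1)/(k + 1).
Take A(k)=12*k + 6, B(k)=k + 1, C(k)=1.
Solve (12*k + 6)·f(k+1) − (k)·f(k) = 1.
From deg A=1, deg B=1, deg C=0: d=-1.
Negative degree bound (-1): no f exists, t_k not Gosper-summable.

none (Gosper's algorithm certifies no s_k)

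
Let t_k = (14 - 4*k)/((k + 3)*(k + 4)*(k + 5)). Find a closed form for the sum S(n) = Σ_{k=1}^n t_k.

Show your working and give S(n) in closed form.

Ratio r(k) = (k + 3)*(2*k - 5)/((k + 6)*(2*k - 7)).
Normal form (A,B,C) = (k + 3, k + 6, k - 7/2).
Key eq: (k + 3)·f(k+1) = (k + 5)·f(k) + (k - 7/2).
From deg A=1, deg B=1, deg C=1: d=2.
Match coefficients ⇒ f(k) = -k*(k + 55)/48.
Certificate R = B(k−1)f/C = -k*(k + 5)*(k + 55)/(24*(2*k - 7)) gives s_k = k*(k + 55)/(12*(k + 3)*(k + 4)).
Verify: 2*(7 - 2*k)/(k**3 + 12*k**2 + 47*k + 60) matches t_k.
s_(n+1) = (n**2 + 57*n + 56)/(12*(n**2 + 9*n + 20)) and s_(1) = 7/30, so S(n) = n*(53 - 3*n)/(20*(n**2 + 9*n + 20)).

S(n) = n*(53 - 3*n)/(20*(n**2 + 9*n + 20))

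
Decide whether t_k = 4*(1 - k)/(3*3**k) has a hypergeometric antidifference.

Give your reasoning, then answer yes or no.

Ratio r(k) = k/(3*(k - 1)).
A = 1/3, B = 1, C = k - 1.
f must satisfy (1/3)·f(k+1) − (1)·f(k) = k - 1.
From deg A=0, deg B=0, deg C=1: d=1.
A polynomial solution: f(k) = -3*(2*k - 1)/4.
Get s_k = R·t_k = (2*k - 1)/3**k with R(k) = B(k−1)f(k)/C(k) = -3*(2*k - 1)/(4*(k - 1)).
Δs = 4*(1 - k)/(3*3**k), as required.

Yes. s_k = (2*k - 1)/3**k.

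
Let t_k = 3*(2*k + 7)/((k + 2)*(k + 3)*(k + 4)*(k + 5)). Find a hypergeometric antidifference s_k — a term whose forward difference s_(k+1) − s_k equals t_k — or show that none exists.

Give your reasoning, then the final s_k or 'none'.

Ratio r(k) = (k + 2)*(2*k + 9)/((k + 6)*(2*k + 7)).
Take A(k)=k + 2, B(k)=k + 6, C(k)=k + 7/2.
Key eq: (k + 2)·f(k+1) = (k + 5)·f(k) + (k + 7/2).
deg f ≤ 3 (via 1,1,1).
Solve for f: f(k) = k*(k + 3)*(k + 6)/16 (degree 3 ≤ 3).
Get s_k = R·t_k = 3*k*(k + 6)/(8*(k**2 + 6*k + 8)) with R(k) = B(k−1)f(k)/C(k) = k*(k + 3)*(k + 5)*(k + 6)/(8*(2*k + 7)).
s_(k+1) − s_k = 3*(2*k + 7)/(k**4 + 14*k**3 + 71*k**2 + 154*k + 120) = t_k.

s_k = 3*k*(k + 6)/(8*(k**2 + 6*k + 8))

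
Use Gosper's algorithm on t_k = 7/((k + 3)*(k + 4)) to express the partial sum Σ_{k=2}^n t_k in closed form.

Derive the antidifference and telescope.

S(n) = 7*(n - 1)/(5*(n + 4))

r(k) = (k + 3)/(k + 5) after simplifying.
So A=k + 3 and B=k + 5, with C=1.
Solve (k + 3)·f(k+1) − (k + 4)·f(k) = 1.
deg f ≤ 1 (via 1,1,0).
Solve for f: f(k) = k/3 (degree 1 ≤ 1).
Get s_k = R·t_k = 7*k/(3*(k + 3)) with R(k) = B(k−1)f(k)/C(k) = k*(k + 4)/3.
s_(k+1) − s_k = 7/(k**2 + 7*k + 12) = t_k.
Evaluate: s_(n+1) = 7*(n + 1)/(3*(n + 4)); subtract s_(2) = 14/15 ⇒ S(n) = 7*(n - 1)/(5*(n + 4)).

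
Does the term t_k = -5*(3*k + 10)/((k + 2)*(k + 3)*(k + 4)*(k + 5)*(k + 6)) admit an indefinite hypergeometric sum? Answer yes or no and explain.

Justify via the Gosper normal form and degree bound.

Compute t_(k+1)/t_k: get (k + 2)*(3*k + 13)/((k + 7)*(3*k + 10)).
A = k + 2, B = k + 7, C = k + 10/3.
f must satisfy (k + 2)·f(k+1) − (k + 6)·f(k) = k + 10/3.
Degrees (1,1,1) ⇒ d ≤ 4.
Match coefficients ⇒ f(k) = k*(k + 3)*(k**2 + 11*k + 38)/120.
Get s_k = R·t_k = k*(-k**2 - 11*k - 38)/(8*(k**3 + 11*k**2 + 38*k + 40)) with R(k) = B(k−1)f(k)/C(k) = k*(k + 3)*(k + 6)*(k**2 + 11*k + 38)/(40*(3*k + 10)).
Verify: 5*(-3*k - 10)/(k**5 + 20*k**4 + 155*k**3 + 580*k**2 + 1044*k + 720) matches t_k.

Yes. s_k = k*(-k**2 - 11*k - 38)/(8*(k**3 + 11*k**2 + 38*k + 40)).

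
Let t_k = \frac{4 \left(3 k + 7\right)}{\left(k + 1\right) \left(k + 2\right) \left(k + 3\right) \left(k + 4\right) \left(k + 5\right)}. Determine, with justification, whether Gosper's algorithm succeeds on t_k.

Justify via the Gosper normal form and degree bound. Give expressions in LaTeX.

Yes. s_k = \frac{k \left(k^{2} + 8 k + 19\right)}{3 \left(k^{3} + 8 k^{2} + 19 k + 12\right)}.

t_(k+1)/t_k = (k + 1)*(3*k + 10)/((k + 6)*(3*k + 7)).
A = k + 1, B = k + 6, C = k + 7/3.
f must satisfy (k + 1)·f(k+1) − (k + 5)·f(k) = k + 7/3.
deg f ≤ 4 (via 1,1,1).
Solving with deg f ≤ 4: f(k) = k*(k + 2)*(k**2 + 8*k + 19)/36.
Certificate R = B(k−1)f/C = k*(k + 2)*(k + 5)*(k**2 + 8*k + 19)/(12*(3*k + 7)) gives s_k = k*(k**2 + 8*k + 19)/(3*(k**3 + 8*k**2 + 19*k + 12)).
Check: Δs_k = 4*(3*k + 7)/(k**5 + 15*k**4 + 85*k**3 + 225*k**2 + 274*k + 120). ✓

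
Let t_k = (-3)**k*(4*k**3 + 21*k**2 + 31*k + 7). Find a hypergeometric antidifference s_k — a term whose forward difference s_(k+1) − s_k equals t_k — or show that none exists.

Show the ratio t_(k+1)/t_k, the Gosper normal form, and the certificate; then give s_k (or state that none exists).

t_(k+1)/t_k = 3*(-4*k**3 - 33*k**2 - 85*k - 63)/(4*k**3 + 21*k**2 + 31*k + 7).
So A=-3 and B=1, with C=k**3 + 21*k**2/4 + 31*k/4 + 7/4.
Set up (-3)·f(k+1) − (1)·f(k) − (k**3 + 21*k**2/4 + 31*k/4 + 7/4) = 0.
Degrees (0,0,3) ⇒ d ≤ 3.
A polynomial solution: f(k) = -(k + 2)*(k**2 + k - 1)/4.
Then R = B(k−1)f/C = -(k + 2)*(k**2 + k - 1)/(4*k**3 + 21*k**2 + 31*k + 7), so s_k = R(k)·t_k = (-3)**k*(-k**3 - 3*k**2 - k + 2).
Δs = (-3)**k*(4*k**3 + 21*k**2 + 31*k + 7), as required.

s_k = (-3)**k*(-k**3 - 3*k**2 - k + 2)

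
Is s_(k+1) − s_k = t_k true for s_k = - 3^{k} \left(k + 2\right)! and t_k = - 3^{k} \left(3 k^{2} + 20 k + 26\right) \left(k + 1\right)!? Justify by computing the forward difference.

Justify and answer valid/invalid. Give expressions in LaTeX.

Invalid: residual 2 \cdot 3^{k} \left(3 k + 5\right) \left(k + 1\right)! ≠ 0.

s_(k+1) = -3**(k + 1)*factorial(k + 3)
s_(k+1) − s_k = -3**k*(3*k + 8)*factorial(k + 2)
(s_(k+1) − s_k) − t_k = 2*3**k*(3*k + 5)*factorial(k + 1)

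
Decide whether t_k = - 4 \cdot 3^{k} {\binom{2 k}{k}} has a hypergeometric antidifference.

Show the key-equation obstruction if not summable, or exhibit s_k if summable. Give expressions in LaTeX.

r(k) = 6*(2*k + 1)/(k + 1) after simplifying.
Normal form (A,B,C) = (12*k + 6, k + 1, 1).
Key eq: (12*k + 6)·f(k+1) = (k)·f(k) + (1).
From deg A=1, deg B=1, deg C=0: d=-1.
d = -1 < 0 ⇒ no nonzero polynomial f; not summable.

No; the degree bound rules out any f.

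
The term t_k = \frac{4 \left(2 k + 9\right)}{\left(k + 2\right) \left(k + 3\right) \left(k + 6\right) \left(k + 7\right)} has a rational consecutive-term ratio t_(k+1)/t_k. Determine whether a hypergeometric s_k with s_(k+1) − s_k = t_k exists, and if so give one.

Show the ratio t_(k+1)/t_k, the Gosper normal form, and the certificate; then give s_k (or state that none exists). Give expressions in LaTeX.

Compute t_(k+1)/t_k: get (k + 2)*(k + 6)*(2*k + 11)/((k + 4)*(k + 8)*(2*k + 9)).
Gosper form: A/B · C(k+1)/C(k) with A=k + 2, B=k + 8, C=k**3 + 27*k**2/2 + 121*k/2 + 90.
Key eq: (k + 2)·f(k+1) = (k + 7)·f(k) + (k**3 + 27*k**2/2 + 121*k/2 + 90).
Degrees (1,1,3) ⇒ d ≤ 5.
Coefficient equations give f(k) = k*(k + 3)*(k + 4)*(k + 5)*(k + 8)/24.
Get s_k = R·t_k = k*(k + 8)/(3*(k**2 + 8*k + 12)) with R(k) = B(k−1)f(k)/C(k) = k*(k + 3)*(k + 7)*(k + 8)/(12*(2*k + 9)).
Verify: 4*(2*k + 9)/(k**4 + 18*k**3 + 113*k**2 + 288*k + 252) matches t_k.

s_k = \frac{k \left(k + 8\right)}{3 \left(k^{2} + 8 k + 12\right)}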